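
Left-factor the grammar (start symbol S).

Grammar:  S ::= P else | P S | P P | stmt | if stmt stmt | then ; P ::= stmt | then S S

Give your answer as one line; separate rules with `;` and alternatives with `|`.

S ::= stmt | if stmt stmt | then | P S'; P ::= stmt | then S S; S' ::= else | S | P

S has alternatives sharing prefix 'P': factor to S → P S' with S' → else | S | P.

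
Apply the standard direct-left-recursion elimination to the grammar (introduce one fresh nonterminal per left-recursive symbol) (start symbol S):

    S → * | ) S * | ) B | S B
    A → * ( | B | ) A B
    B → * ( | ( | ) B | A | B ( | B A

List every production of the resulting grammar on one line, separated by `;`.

S, B are directly left-recursive.
For S: α = {B}, β = {*, ) S *, ) B}. Rewrite as S → β S' and S' → α S' | ε.
For B: α = {(, A}, β = {* (, (, ) B, A}. Rewrite as B → β B' and B' → α B' | ε.

S → * S' | ) S * S' | ) B S'; A → * ( | B | ) A B; B → * ( B' | ( B' | ) B B' | A B'; S' → B S' | ε; B' → ( B' | A B' | ε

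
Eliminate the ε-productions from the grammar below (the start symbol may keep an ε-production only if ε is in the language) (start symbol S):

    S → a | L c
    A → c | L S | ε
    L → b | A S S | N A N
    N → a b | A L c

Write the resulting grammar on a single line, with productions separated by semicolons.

S → a | L c; A → c | L S; L → b | A S S | S S | N A N | N N; N → a b | A L c | L c

Nullable set = {A}.
ε ∉ L(G), so no ε-production is kept.
Add the nullable-subset variants: L → A S S gives A S S | S S. L → N A N gives N A N | N N. N → A L c gives A L c | L c.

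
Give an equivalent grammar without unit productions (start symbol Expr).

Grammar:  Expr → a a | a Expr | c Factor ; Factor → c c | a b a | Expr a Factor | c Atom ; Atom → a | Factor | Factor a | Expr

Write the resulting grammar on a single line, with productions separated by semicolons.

Expr → a a | a Expr | c Factor; Factor → c c | a b a | Expr a Factor | c Atom; Atom → a | Factor a | c c | a b a | Expr a Factor | c Atom | a a | a Expr | c Factor

Unit pairs: Atom ⇒* {Expr, Factor}.
For every A with A ⇒* B via unit rules, add B's non-unit alternatives to A; then delete every rule of the form X → Y.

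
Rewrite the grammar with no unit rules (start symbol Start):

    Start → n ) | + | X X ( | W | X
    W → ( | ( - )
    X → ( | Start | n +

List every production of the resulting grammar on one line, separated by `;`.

Start → n ) | + | X X ( | ( | n + | ( - ); W → ( | ( - ); X → n ) | + | X X ( | ( | n + | ( - )

Unit pairs: Start ⇒* {W, X}; X ⇒* {Start, W}.
For each unit pair (A, B), copy every non-unit production of B to A, then drop all unit productions.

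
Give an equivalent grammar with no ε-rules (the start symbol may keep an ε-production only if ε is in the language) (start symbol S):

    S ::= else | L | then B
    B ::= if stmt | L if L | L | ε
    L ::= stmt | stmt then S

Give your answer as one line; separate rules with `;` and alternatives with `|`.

Nullable nonterminals: {B}.
ε ∉ L(G), so no ε-production is kept.
Expand every rule over subsets of its nullable positions: S → then B gives then B | then.

S ::= else | L | then B | then; B ::= if stmt | L if L | L; L ::= stmt | stmt then S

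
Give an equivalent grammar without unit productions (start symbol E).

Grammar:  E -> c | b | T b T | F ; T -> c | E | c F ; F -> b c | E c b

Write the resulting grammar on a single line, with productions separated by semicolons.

Unit pairs: E ⇒* {F}; T ⇒* {E, F}.
For each unit pair (A, B), copy every non-unit production of B to A, then drop all unit productions.

E -> c | b | T b T | b c | E c b; T -> c | b | T b T | b c | E c b | c F; F -> b c | E c b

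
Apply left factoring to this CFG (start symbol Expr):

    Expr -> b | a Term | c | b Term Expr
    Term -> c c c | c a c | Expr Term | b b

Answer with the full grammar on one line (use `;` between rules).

Expr -> a Term | c | b Expr1; Term -> Expr Term | b b | c Term1; Expr1 -> ε | Term Expr; Term1 -> c c | a c

Expr has alternatives sharing prefix 'b': factor to Expr → b Expr1 with Expr1 → ε | Term Expr.
Term has alternatives sharing prefix 'c': factor to Term → c Term1 with Term1 → c c | a c.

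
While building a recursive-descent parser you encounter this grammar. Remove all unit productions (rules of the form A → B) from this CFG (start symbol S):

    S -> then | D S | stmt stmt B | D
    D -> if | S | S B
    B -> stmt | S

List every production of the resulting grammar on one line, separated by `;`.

Unit pairs: B ⇒* {D, S}; D ⇒* {S}; S ⇒* {D}.
Replace each nonterminal's rules with the union of the non-unit rules of every nonterminal it unit-derives.

S -> if | S B | then | D S | stmt stmt B; D -> then | D S | stmt stmt B | if | S B; B -> stmt | if | S B | then | D S | stmt stmt B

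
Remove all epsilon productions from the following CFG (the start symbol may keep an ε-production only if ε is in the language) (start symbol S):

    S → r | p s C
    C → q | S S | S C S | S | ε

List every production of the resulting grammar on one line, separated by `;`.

Nullable nonterminals: {C}.
ε ∉ L(G), so no ε-production is kept.
Expand every rule over subsets of its nullable positions: S → p s C gives p s C | p s.

S → r | p s C | p s; C → q | S S | S C S | S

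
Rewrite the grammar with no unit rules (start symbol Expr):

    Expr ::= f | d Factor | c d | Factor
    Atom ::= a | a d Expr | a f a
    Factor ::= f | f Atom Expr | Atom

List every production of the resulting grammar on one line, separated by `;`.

Expr ::= a | a d Expr | a f a | f | f Atom Expr | d Factor | c d; Atom ::= a | a d Expr | a f a; Factor ::= a | a d Expr | a f a | f | f Atom Expr

Unit pairs: Expr ⇒* {Atom, Factor}; Factor ⇒* {Atom}.
Replace each nonterminal's rules with the union of the non-unit rules of every nonterminal it unit-derives.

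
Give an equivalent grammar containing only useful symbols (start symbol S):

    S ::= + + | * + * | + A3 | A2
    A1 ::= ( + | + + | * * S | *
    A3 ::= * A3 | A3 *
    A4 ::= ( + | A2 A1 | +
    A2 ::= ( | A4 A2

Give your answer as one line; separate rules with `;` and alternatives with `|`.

Generating nonterminals: {A1, A2, A4, S}.
Reachable from S after that: {A1, A2, A4, S}.
Removed useless symbols: {A3} and every production mentioning them.

S ::= + + | * + * | A2; A1 ::= ( + | + + | * * S | *; A4 ::= ( + | A2 A1 | +; A2 ::= ( | A4 A2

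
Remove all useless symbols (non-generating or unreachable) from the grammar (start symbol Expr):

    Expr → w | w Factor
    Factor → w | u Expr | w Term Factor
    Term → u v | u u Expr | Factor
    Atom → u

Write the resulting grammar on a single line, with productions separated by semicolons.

Expr → w | w Factor; Factor → w | u Expr | w Term Factor; Term → u v | u u Expr | Factor

Generating nonterminals: {Atom, Expr, Factor, Term}.
Reachable from Expr after that: {Expr, Factor, Term}.
Removed useless symbols: {Atom} and every production mentioning them.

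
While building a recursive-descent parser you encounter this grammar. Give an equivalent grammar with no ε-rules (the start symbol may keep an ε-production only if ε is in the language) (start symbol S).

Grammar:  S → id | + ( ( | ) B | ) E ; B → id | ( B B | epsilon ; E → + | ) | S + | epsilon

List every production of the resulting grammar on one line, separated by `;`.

Nullable set = {B, E}.
ε ∉ L(G), so no ε-production is kept.
Expand every rule over subsets of its nullable positions: S → ) B gives ) B | ). B → ( B B gives ( B B | ( B | (.

S → id | + ( ( | ) B | ) | ) E; B → id | ( B B | ( B | (; E → + | ) | S +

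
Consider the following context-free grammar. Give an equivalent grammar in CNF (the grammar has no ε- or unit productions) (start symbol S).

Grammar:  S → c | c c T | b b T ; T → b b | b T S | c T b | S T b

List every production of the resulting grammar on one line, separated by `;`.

S → c | X1 Y1 | X2 Y2; T → X2 X2 | X2 Y3 | X1 Y4 | S Y5; X1 → c; X2 → b; Y1 → X1 T; Y2 → X2 T; Y3 → T S; Y4 → T X2; Y5 → T X2

Introduce a nonterminal for each terminal appearing in a rule of length ≥ 2: X1 → c, X2 → b.
Binarize each right-hand side of length ≥ 3 by chaining fresh nonterminals (Y1, Y2, …): affected rules were S → X1 X1 T; S → X2 X2 T; T → X2 T S; T → X1 T X2.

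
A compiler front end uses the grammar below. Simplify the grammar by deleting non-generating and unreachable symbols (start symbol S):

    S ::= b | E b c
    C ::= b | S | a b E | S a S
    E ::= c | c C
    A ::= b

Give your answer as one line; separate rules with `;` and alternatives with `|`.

Generating nonterminals: {A, C, E, S}.
Reachable from S after that: {C, E, S}.
Removed useless symbols: {A} and every production mentioning them.

S ::= b | E b c; C ::= b | S | a b E | S a S; E ::= c | c C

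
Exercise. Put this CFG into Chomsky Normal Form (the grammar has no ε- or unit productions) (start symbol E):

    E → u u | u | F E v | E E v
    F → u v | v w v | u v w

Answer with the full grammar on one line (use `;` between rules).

Introduce a nonterminal for each terminal appearing in a rule of length ≥ 2: X1 → u, X2 → v, X3 → w.
Binarize each right-hand side of length ≥ 3 by chaining fresh nonterminals (Y1, Y2, …): affected rules were E → F E X2; E → E E X2; F → X2 X3 X2; F → X1 X2 X3.

E → X1 X1 | u | F Y1 | E Y2; F → X1 X2 | X2 Y3 | X1 Y4; X1 → u; X2 → v; X3 → w; Y1 → E X2; Y2 → E X2; Y3 → X3 X2; Y4 → X2 X3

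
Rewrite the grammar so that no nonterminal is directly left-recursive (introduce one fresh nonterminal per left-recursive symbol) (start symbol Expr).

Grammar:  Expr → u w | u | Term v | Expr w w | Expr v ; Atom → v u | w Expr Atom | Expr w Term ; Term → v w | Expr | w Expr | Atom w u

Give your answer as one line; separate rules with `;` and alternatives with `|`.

Expr is directly left-recursive.
For Expr: α = {w w, v}, β = {u w, u, Term v}. Rewrite as Expr → β Expr1 and Expr1 → α Expr1 | ε.

Expr → u w Expr1 | u Expr1 | Term v Expr1; Atom → v u | w Expr Atom | Expr w Term; Term → v w | Expr | w Expr | Atom w u; Expr1 → w w Expr1 | v Expr1 | eps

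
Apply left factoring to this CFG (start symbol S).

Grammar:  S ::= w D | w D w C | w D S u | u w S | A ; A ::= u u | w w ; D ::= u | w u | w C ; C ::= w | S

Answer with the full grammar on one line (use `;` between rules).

S ::= u w S | A | w D S'; A ::= u u | w w; D ::= u | w D'; C ::= w | S; S' ::= eps | w C | S u; D' ::= u | C

S has alternatives sharing prefix 'w D': factor to S → w D S' with S' → ε | w C | S u.
D has alternatives sharing prefix 'w': factor to D → w D' with D' → u | C.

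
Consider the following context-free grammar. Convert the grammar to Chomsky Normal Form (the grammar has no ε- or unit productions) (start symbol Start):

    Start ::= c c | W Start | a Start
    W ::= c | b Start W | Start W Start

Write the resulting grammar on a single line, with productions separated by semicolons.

Introduce a nonterminal for each terminal appearing in a rule of length ≥ 2: X1 → c, X2 → a, X3 → b.
Binarize each right-hand side of length ≥ 3 by chaining fresh nonterminals (Y1, Y2, …): affected rules were W → X3 Start W; W → Start W Start.

Start ::= X1 X1 | W Start | X2 Start; W ::= c | X3 Y1 | Start Y2; X1 ::= c; X2 ::= a; X3 ::= b; Y1 ::= Start W; Y2 ::= W Start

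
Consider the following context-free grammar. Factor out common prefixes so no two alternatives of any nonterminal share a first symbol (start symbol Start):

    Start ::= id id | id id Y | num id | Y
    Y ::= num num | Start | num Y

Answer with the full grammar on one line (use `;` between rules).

Start has alternatives sharing prefix 'id id': factor to Start → id id Start1 with Start1 → ε | Y.
Y has alternatives sharing prefix 'num': factor to Y → num Y1 with Y1 → num | Y.

Start ::= num id | Y | id id Start1; Y ::= Start | num Y1; Start1 ::= ε | Y; Y1 ::= num | Y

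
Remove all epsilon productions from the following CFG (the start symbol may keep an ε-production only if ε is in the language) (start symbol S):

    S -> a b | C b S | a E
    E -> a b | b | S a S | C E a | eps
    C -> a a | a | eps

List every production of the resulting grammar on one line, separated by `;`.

The nullable symbols are {C, E}.
ε ∉ L(G), so no ε-production is kept.
Add the nullable-subset variants: S → C b S gives C b S | b S. S → a E gives a E | a. E → C E a gives C E a | C a | E a | a.

S -> a b | C b S | b S | a E | a; E -> a b | b | S a S | C E a | C a | E a | a; C -> a a | a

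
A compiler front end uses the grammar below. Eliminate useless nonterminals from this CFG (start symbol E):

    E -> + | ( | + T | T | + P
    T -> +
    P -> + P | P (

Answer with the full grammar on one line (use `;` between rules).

Generating nonterminals: {E, T}.
Reachable from E after that: {E, T}.
Removed useless symbols: {P} and every production mentioning them.

E -> + | ( | + T | T; T -> +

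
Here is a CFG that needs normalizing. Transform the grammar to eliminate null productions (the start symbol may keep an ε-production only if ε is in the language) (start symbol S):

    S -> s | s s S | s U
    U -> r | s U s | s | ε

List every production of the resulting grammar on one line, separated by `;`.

Nullable set = {U}.
ε ∉ L(G), so no ε-production is kept.
Expand every rule over subsets of its nullable positions: U → s U s gives s U s | s s.

S -> s | s s S | s U; U -> r | s U s | s s | s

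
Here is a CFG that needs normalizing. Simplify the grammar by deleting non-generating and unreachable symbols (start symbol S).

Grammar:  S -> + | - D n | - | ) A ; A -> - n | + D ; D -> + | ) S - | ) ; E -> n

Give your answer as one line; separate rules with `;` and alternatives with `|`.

Generating nonterminals: {A, D, E, S}.
Reachable from S after that: {A, D, S}.
Removed useless symbols: {E} and every production mentioning them.

S -> + | - D n | - | ) A; A -> - n | + D; D -> + | ) S - | )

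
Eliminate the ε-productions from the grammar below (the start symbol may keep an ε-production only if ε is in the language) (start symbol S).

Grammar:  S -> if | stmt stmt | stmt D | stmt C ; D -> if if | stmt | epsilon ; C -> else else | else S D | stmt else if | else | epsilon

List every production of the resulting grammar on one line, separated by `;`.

The nullable symbols are {C, D}.
ε ∉ L(G), so no ε-production is kept.
For each production, add variants omitting each subset of nullable occurrences: S → stmt D gives stmt D | stmt. C → else S D gives else S D | else S.

S -> if | stmt stmt | stmt D | stmt | stmt C; D -> if if | stmt; C -> else else | else S D | else S | stmt else if | else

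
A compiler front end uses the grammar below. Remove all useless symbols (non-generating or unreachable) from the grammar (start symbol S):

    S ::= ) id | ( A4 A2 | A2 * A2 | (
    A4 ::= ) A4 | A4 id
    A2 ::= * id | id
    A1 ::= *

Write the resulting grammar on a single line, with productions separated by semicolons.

S ::= ) id | A2 * A2 | (; A2 ::= * id | id

Generating nonterminals: {A1, A2, S}.
Reachable from S after that: {A2, S}.
Removed useless symbols: {A1, A4} and every production mentioning them.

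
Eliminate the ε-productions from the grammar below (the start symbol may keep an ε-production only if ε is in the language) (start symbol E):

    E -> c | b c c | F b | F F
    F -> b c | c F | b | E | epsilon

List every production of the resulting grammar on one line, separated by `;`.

E -> c | b c c | F b | b | F F | F | epsilon; F -> b c | c F | c | b | E

The nullable symbols are {E, F}.
ε ∈ L(G) since E is nullable, so keep E → ε.
Add the nullable-subset variants: E → F b gives F b | b. E → F F gives F F | F. F → c F gives c F | c.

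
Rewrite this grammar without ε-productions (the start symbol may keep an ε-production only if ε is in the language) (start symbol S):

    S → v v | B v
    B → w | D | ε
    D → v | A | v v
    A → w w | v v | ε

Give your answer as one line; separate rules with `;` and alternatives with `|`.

S → v v | B v | v; B → w | D; D → v | A | v v; A → w w | v v

The nullable symbols are {A, B, D}.
ε ∉ L(G), so no ε-production is kept.
Expand every rule over subsets of its nullable positions: S → B v gives B v | v.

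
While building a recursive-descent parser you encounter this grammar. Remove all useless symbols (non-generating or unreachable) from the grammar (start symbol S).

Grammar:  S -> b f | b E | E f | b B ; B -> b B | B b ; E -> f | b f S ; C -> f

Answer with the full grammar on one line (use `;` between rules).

Generating nonterminals: {C, E, S}.
Reachable from S after that: {E, S}.
Removed useless symbols: {B, C} and every production mentioning them.

S -> b f | b E | E f; E -> f | b f S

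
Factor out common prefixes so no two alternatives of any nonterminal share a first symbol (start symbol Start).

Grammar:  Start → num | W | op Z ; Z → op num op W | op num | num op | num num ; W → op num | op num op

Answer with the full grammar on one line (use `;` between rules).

Start → num | W | op Z; Z → op num Z1 | num Z2; W → op num W1; Z1 → op W | ε; Z2 → op | num; W1 → ε | op

Z has alternatives sharing prefix 'op num': factor to Z → op num Z1 with Z1 → op W | ε.
Z has alternatives sharing prefix 'num': factor to Z → num Z2 with Z2 → op | num.
W has alternatives sharing prefix 'op num': factor to W → op num W1 with W1 → ε | op.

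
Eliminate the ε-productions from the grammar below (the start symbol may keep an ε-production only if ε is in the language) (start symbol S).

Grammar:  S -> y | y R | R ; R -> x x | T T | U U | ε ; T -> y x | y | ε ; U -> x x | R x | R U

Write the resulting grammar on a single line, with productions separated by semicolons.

Nullable nonterminals: {R, S, T}.
ε ∈ L(G) since S is nullable, so keep S → ε.
Expand every rule over subsets of its nullable positions: R → T T gives T T | T. U → R x gives R x | x.

S -> y | y R | R | ε; R -> x x | T T | T | U U; T -> y x | y; U -> x x | R x | x | R U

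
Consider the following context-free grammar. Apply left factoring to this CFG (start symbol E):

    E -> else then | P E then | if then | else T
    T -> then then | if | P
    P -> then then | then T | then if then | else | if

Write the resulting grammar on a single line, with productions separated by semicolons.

E has alternatives sharing prefix 'else': factor to E → else E' with E' → then | T.
P has alternatives sharing prefix 'then': factor to P → then P' with P' → then | T | if then.

E -> P E then | if then | else E'; T -> then then | if | P; P -> else | if | then P'; E' -> then | T; P' -> then | T | if then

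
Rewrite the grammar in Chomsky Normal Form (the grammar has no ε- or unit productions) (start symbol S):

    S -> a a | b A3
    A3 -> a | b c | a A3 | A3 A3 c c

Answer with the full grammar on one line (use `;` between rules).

Introduce a nonterminal for each terminal appearing in a rule of length ≥ 2: X1 → a, X2 → b, X3 → c.
Binarize each right-hand side of length ≥ 3 by chaining fresh nonterminals (Y1, Y2, …): affected rules were A3 → A3 A3 X3 X3.

S -> X1 X1 | X2 A3; A3 -> a | X2 X3 | X1 A3 | A3 Y1; X1 -> a; X2 -> b; X3 -> c; Y1 -> A3 Y2; Y2 -> X3 X3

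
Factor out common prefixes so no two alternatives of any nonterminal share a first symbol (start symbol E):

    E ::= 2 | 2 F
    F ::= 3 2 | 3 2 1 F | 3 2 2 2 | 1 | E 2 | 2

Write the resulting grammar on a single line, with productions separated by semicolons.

E ::= 2 E'; F ::= 1 | E 2 | 2 | 3 2 F'; E' ::= ε | F; F' ::= ε | 1 F | 2 2

E has alternatives sharing prefix '2': factor to E → 2 E' with E' → ε | F.
F has alternatives sharing prefix '3 2': factor to F → 3 2 F' with F' → ε | 1 F | 2 2.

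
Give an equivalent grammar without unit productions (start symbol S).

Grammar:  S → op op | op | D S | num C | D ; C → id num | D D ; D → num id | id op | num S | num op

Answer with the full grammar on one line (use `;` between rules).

S → num id | id op | num S | num op | op op | op | D S | num C; C → id num | D D; D → num id | id op | num S | num op

Unit pairs: S ⇒* {D}.
Replace each nonterminal's rules with the union of the non-unit rules of every nonterminal it unit-derives.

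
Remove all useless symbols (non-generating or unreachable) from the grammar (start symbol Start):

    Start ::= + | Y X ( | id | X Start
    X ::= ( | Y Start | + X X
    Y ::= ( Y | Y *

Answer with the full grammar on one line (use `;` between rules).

Generating nonterminals: {Start, X}.
Reachable from Start after that: {Start, X}.
Removed useless symbols: {Y} and every production mentioning them.

Start ::= + | id | X Start; X ::= ( | + X X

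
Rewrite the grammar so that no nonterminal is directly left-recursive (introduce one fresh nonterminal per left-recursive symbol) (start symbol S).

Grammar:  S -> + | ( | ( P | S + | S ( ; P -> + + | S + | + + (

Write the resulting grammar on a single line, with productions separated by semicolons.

S -> + S' | ( S' | ( P S'; P -> + + | S + | + + (; S' -> + S' | ( S' | ε

Directly left-recursive nonterminal: S.
For S: α = {+, (}, β = {+, (, ( P}. Rewrite as S → β S' and S' → α S' | ε.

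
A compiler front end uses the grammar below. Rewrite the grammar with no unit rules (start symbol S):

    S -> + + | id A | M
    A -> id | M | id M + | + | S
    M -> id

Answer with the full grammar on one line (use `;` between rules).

Unit pairs: A ⇒* {M, S}; S ⇒* {M}.
For every A with A ⇒* B via unit rules, add B's non-unit alternatives to A; then delete every rule of the form X → Y.

S -> + + | id A | id; A -> + + | id A | id | id M + | +; M -> id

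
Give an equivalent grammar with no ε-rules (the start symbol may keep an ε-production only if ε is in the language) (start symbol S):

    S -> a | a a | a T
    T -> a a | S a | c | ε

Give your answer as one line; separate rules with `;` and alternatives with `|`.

S -> a | a a | a T; T -> a a | S a | c

Nullable set = {T}.
ε ∉ L(G), so no ε-production is kept.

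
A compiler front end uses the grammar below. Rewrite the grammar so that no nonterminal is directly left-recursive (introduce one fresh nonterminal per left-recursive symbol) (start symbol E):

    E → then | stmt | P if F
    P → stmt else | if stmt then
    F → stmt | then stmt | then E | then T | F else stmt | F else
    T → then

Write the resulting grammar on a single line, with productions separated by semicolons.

E → then | stmt | P if F; P → stmt else | if stmt then; F → stmt F' | then stmt F' | then E F' | then T F'; T → then; F' → else stmt F' | else F' | ε

Left recursion appears on F.
For F: α = {else stmt, else}, β = {stmt, then stmt, then E, then T}. Rewrite as F → β F' and F' → α F' | ε.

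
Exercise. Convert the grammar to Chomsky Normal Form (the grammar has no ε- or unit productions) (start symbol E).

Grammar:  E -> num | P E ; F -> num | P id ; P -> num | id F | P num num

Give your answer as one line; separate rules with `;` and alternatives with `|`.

Introduce a nonterminal for each terminal appearing in a rule of length ≥ 2: X1 → id, X2 → num.
Binarize each right-hand side of length ≥ 3 by chaining fresh nonterminals (Y1, Y2, …): affected rules were P → P X2 X2.

E -> num | P E; F -> num | P X1; P -> num | X1 F | P Y1; X1 -> id; X2 -> num; Y1 -> X2 X2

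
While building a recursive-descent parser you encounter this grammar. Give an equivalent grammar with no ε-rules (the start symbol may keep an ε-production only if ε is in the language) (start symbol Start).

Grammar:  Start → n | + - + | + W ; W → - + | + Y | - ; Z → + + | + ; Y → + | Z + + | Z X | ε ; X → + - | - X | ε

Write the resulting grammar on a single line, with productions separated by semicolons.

Nullable set = {X, Y}.
ε ∉ L(G), so no ε-production is kept.
For each production, add variants omitting each subset of nullable occurrences: W → + Y gives + Y | +. Y → Z X gives Z X | Z. X → - X gives - X | -.

Start → n | + - + | + W; W → - + | + Y | + | -; Z → + + | +; Y → + | Z + + | Z X | Z; X → + - | - X | -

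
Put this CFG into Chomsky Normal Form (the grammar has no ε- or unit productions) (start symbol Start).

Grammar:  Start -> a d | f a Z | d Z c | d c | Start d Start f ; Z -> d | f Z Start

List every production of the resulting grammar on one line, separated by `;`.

Start -> X1 X2 | X3 Y1 | X2 Y2 | X2 X4 | Start Y3; Z -> d | X3 Y5; X1 -> a; X2 -> d; X3 -> f; X4 -> c; Y1 -> X1 Z; Y2 -> Z X4; Y3 -> X2 Y4; Y4 -> Start X3; Y5 -> Z Start

Introduce a nonterminal for each terminal appearing in a rule of length ≥ 2: X1 → a, X2 → d, X3 → f, X4 → c.
Binarize each right-hand side of length ≥ 3 by chaining fresh nonterminals (Y1, Y2, …): affected rules were Start → X3 X1 Z; Start → X2 Z X4; Start → Start X2 Start X3; Z → X3 Z Start.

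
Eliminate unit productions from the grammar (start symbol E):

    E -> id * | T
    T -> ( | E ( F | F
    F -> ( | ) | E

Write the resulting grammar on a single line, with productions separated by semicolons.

Unit pairs: E ⇒* {F, T}; F ⇒* {E, T}; T ⇒* {E, F}.
For each unit pair (A, B), copy every non-unit production of B to A, then drop all unit productions.

E -> id * | ( | ) | E ( F; T -> id * | ( | ) | E ( F; F -> id * | ( | ) | E ( F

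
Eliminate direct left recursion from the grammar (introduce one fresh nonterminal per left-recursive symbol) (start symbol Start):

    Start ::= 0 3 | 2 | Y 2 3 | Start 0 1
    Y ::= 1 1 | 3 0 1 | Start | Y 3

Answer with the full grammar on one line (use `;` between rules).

Directly left-recursive nonterminals: Start, Y.
For Start: α = {0 1}, β = {0 3, 2, Y 2 3}. Rewrite as Start → β Start1 and Start1 → α Start1 | ε.
For Y: α = {3}, β = {1 1, 3 0 1, Start}. Rewrite as Y → β Y1 and Y1 → α Y1 | ε.

Start ::= 0 3 Start1 | 2 Start1 | Y 2 3 Start1; Y ::= 1 1 Y1 | 3 0 1 Y1 | Start Y1; Start1 ::= 0 1 Start1 | ε; Y1 ::= 3 Y1 | ε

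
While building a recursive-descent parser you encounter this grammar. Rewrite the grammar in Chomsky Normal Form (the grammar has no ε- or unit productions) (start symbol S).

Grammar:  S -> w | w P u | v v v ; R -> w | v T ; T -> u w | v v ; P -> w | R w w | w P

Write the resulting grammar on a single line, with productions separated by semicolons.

S -> w | X1 Y1 | X3 Y2; R -> w | X3 T; T -> X2 X1 | X3 X3; P -> w | R Y3 | X1 P; X1 -> w; X2 -> u; X3 -> v; Y1 -> P X2; Y2 -> X3 X3; Y3 -> X1 X1

Introduce a nonterminal for each terminal appearing in a rule of length ≥ 2: X1 → w, X2 → u, X3 → v.
Binarize each right-hand side of length ≥ 3 by chaining fresh nonterminals (Y1, Y2, …): affected rules were S → X1 P X2; S → X3 X3 X3; P → R X1 X1.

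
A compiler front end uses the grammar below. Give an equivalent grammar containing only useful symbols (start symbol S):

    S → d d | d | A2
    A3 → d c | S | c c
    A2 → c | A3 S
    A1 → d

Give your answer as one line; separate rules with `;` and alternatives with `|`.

S → d d | d | A2; A3 → d c | S | c c; A2 → c | A3 S

Generating nonterminals: {A1, A2, A3, S}.
Reachable from S after that: {A2, A3, S}.
Removed useless symbols: {A1} and every production mentioning them.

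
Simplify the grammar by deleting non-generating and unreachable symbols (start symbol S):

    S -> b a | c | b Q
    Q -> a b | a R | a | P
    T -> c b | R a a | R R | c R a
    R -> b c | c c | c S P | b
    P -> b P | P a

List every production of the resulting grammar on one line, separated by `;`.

Generating nonterminals: {Q, R, S, T}.
Reachable from S after that: {Q, R, S}.
Removed useless symbols: {P, T} and every production mentioning them.

S -> b a | c | b Q; Q -> a b | a R | a; R -> b c | c c | b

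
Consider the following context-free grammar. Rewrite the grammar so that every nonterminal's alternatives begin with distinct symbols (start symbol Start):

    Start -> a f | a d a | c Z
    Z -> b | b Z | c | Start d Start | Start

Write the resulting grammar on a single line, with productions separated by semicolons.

Start has alternatives sharing prefix 'a': factor to Start → a Start1 with Start1 → f | d a.
Z has alternatives sharing prefix 'b': factor to Z → b Z1 with Z1 → ε | Z.
Z has alternatives sharing prefix 'Start': factor to Z → Start Z2 with Z2 → d Start | ε.

Start -> c Z | a Start1; Z -> c | b Z1 | Start Z2; Start1 -> f | d a; Z1 -> eps | Z; Z2 -> d Start | eps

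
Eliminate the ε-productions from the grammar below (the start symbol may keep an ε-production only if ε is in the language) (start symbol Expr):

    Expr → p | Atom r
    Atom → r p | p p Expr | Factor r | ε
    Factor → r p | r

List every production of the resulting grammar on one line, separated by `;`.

Expr → p | Atom r | r; Atom → r p | p p Expr | Factor r; Factor → r p | r

The nullable symbols are {Atom}.
ε ∉ L(G), so no ε-production is kept.
For each production, add variants omitting each subset of nullable occurrences: Expr → Atom r gives Atom r | r.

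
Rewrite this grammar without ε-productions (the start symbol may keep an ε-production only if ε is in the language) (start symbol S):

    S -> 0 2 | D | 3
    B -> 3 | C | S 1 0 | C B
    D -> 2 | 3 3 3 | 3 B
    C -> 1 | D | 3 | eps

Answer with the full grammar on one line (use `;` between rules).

S -> 0 2 | D | 3; B -> 3 | C | S 1 0 | C B; D -> 2 | 3 3 3 | 3 B | 3; C -> 1 | D | 3

The nullable symbols are {B, C}.
ε ∉ L(G), so no ε-production is kept.
For each production, add variants omitting each subset of nullable occurrences: D → 3 B gives 3 B | 3.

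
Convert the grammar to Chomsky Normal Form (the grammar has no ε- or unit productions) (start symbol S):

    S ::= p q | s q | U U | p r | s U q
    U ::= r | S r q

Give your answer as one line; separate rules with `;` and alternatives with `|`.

Introduce a nonterminal for each terminal appearing in a rule of length ≥ 2: X1 → p, X2 → q, X3 → s, X4 → r.
Binarize each right-hand side of length ≥ 3 by chaining fresh nonterminals (Y1, Y2, …): affected rules were S → X3 U X2; U → S X4 X2.

S ::= X1 X2 | X3 X2 | U U | X1 X4 | X3 Y1; U ::= r | S Y2; X1 ::= p; X2 ::= q; X3 ::= s; X4 ::= r; Y1 ::= U X2; Y2 ::= X4 X2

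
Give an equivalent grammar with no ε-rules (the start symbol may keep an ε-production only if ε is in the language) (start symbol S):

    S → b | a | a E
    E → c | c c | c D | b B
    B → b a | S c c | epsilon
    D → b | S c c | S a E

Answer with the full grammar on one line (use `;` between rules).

Nullable nonterminals: {B}.
ε ∉ L(G), so no ε-production is kept.
Add the nullable-subset variants: E → b B gives b B | b.

S → b | a | a E; E → c | c c | c D | b B | b; B → b a | S c c; D → b | S c c | S a E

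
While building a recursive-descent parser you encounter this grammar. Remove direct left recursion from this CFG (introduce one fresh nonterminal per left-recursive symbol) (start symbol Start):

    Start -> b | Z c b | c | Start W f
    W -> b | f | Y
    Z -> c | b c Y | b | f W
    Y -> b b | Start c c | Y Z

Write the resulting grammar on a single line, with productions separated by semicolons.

Start -> b Start1 | Z c b Start1 | c Start1; W -> b | f | Y; Z -> c | b c Y | b | f W; Y -> b b Y1 | Start c c Y1; Start1 -> W f Start1 | ε; Y1 -> Z Y1 | ε

Left recursion appears on Start, Y.
For Start: α = {W f}, β = {b, Z c b, c}. Rewrite as Start → β Start1 and Start1 → α Start1 | ε.
For Y: α = {Z}, β = {b b, Start c c}. Rewrite as Y → β Y1 and Y1 → α Y1 | ε.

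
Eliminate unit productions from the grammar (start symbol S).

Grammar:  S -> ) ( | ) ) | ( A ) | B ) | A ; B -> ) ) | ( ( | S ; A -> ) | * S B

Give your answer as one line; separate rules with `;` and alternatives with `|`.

S -> ) ( | ) ) | ( A ) | B ) | ) | * S B; B -> ) ) | ( ( | ) ( | ( A ) | B ) | ) | * S B; A -> ) | * S B

Unit pairs: B ⇒* {A, S}; S ⇒* {A}.
Replace each nonterminal's rules with the union of the non-unit rules of every nonterminal it unit-derives.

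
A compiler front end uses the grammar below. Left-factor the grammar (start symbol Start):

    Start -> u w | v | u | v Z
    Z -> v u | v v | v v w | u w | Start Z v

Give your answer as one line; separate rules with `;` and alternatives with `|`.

Start has alternatives sharing prefix 'u': factor to Start → u Start1 with Start1 → w | ε.
Start has alternatives sharing prefix 'v': factor to Start → v Start2 with Start2 → ε | Z.
Z has alternatives sharing prefix 'v': factor to Z → v Z1 with Z1 → u | v | v w.
Z1 has alternatives sharing prefix 'v': factor to Z1 → v Z11 with Z11 → ε | w.

Start -> u Start1 | v Start2; Z -> u w | Start Z v | v Z1; Start1 -> w | ε; Start2 -> ε | Z; Z1 -> u | v Z11; Z11 -> ε | w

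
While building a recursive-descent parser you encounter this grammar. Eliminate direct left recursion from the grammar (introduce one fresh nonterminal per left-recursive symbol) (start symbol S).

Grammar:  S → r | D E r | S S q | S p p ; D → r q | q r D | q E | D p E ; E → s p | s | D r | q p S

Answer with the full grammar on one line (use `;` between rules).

Directly left-recursive nonterminals: S, D.
For S: α = {S q, p p}, β = {r, D E r}. Rewrite as S → β S' and S' → α S' | ε.
For D: α = {p E}, β = {r q, q r D, q E}. Rewrite as D → β D' and D' → α D' | ε.

S → r S' | D E r S'; D → r q D' | q r D D' | q E D'; E → s p | s | D r | q p S; S' → S q S' | p p S' | ε; D' → p E D' | ε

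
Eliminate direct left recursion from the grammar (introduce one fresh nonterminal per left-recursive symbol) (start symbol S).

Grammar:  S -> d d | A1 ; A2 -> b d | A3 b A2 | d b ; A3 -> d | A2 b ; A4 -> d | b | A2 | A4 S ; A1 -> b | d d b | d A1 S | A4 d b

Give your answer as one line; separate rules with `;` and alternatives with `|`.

S -> d d | A1; A2 -> b d | A3 b A2 | d b; A3 -> d | A2 b; A4 -> d A4' | b A4' | A2 A4'; A1 -> b | d d b | d A1 S | A4 d b; A4' -> S A4' | ε

Left recursion appears on A4.
For A4: α = {S}, β = {d, b, A2}. Rewrite as A4 → β A4' and A4' → α A4' | ε.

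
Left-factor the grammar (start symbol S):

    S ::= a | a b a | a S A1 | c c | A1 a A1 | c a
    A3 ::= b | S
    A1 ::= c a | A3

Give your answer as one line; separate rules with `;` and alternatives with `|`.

S has alternatives sharing prefix 'a': factor to S → a S' with S' → ε | b a | S A1.
S has alternatives sharing prefix 'c': factor to S → c S'' with S'' → c | a.

S ::= A1 a A1 | a S' | c S''; A3 ::= b | S; A1 ::= c a | A3; S' ::= eps | b a | S A1; S'' ::= c | a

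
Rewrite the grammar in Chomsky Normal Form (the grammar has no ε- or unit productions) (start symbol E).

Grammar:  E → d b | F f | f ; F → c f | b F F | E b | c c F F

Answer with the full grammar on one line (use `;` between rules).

Introduce a nonterminal for each terminal appearing in a rule of length ≥ 2: X1 → d, X2 → b, X3 → f, X4 → c.
Binarize each right-hand side of length ≥ 3 by chaining fresh nonterminals (Y1, Y2, …): affected rules were F → X2 F F; F → X4 X4 F F.

E → X1 X2 | F X3 | f; F → X4 X3 | X2 Y1 | E X2 | X4 Y2; X1 → d; X2 → b; X3 → f; X4 → c; Y1 → F F; Y2 → X4 Y3; Y3 → F F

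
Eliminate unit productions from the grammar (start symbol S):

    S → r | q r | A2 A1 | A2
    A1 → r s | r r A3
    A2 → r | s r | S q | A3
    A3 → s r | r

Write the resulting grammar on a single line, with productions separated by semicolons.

S → r | s r | S q | q r | A2 A1; A1 → r s | r r A3; A2 → r | s r | S q; A3 → s r | r

Unit pairs: A2 ⇒* {A3}; S ⇒* {A2, A3}.
Replace each nonterminal's rules with the union of the non-unit rules of every nonterminal it unit-derives.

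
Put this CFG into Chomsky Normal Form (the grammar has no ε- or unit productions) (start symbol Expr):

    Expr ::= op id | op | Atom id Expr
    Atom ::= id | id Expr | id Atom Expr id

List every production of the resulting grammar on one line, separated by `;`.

Introduce a nonterminal for each terminal appearing in a rule of length ≥ 2: X1 → op, X2 → id.
Binarize each right-hand side of length ≥ 3 by chaining fresh nonterminals (Y1, Y2, …): affected rules were Expr → Atom X2 Expr; Atom → X2 Atom Expr X2.

Expr ::= X1 X2 | op | Atom Y1; Atom ::= id | X2 Expr | X2 Y2; X1 ::= op; X2 ::= id; Y1 ::= X2 Expr; Y2 ::= Atom Y3; Y3 ::= Expr X2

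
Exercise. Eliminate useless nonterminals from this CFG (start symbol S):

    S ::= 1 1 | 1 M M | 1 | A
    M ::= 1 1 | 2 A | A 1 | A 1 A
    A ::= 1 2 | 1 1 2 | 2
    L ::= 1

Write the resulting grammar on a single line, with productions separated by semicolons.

Generating nonterminals: {A, L, M, S}.
Reachable from S after that: {A, M, S}.
Removed useless symbols: {L} and every production mentioning them.

S ::= 1 1 | 1 M M | 1 | A; M ::= 1 1 | 2 A | A 1 | A 1 A; A ::= 1 2 | 1 1 2 | 2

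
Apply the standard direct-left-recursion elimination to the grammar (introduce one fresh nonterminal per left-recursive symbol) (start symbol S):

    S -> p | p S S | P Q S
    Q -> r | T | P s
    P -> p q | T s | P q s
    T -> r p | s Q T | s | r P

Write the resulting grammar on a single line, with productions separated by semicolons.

S -> p | p S S | P Q S; Q -> r | T | P s; P -> p q P' | T s P'; T -> r p | s Q T | s | r P; P' -> q s P' | ε

P is directly left-recursive.
For P: α = {q s}, β = {p q, T s}. Rewrite as P → β P' and P' → α P' | ε.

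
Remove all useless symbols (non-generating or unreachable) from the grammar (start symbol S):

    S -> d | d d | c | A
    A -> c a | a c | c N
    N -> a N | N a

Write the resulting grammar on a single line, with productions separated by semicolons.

S -> d | d d | c | A; A -> c a | a c

Generating nonterminals: {A, S}.
Reachable from S after that: {A, S}.
Removed useless symbols: {N} and every production mentioning them.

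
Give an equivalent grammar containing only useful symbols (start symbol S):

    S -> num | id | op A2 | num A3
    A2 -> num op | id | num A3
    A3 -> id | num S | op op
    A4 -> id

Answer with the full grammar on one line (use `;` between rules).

Generating nonterminals: {A2, A3, A4, S}.
Reachable from S after that: {A2, A3, S}.
Removed useless symbols: {A4} and every production mentioning them.

S -> num | id | op A2 | num A3; A2 -> num op | id | num A3; A3 -> id | num S | op op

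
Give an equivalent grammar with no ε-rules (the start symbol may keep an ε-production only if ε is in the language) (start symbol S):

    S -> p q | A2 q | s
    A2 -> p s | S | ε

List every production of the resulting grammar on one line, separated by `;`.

S -> p q | A2 q | q | s; A2 -> p s | S

Nullable set = {A2}.
ε ∉ L(G), so no ε-production is kept.
Add the nullable-subset variants: S → A2 q gives A2 q | q.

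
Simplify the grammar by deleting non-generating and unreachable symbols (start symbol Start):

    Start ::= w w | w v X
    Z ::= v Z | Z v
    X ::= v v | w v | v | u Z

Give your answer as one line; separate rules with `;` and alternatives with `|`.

Start ::= w w | w v X; X ::= v v | w v | v

Generating nonterminals: {Start, X}.
Reachable from Start after that: {Start, X}.
Removed useless symbols: {Z} and every production mentioning them.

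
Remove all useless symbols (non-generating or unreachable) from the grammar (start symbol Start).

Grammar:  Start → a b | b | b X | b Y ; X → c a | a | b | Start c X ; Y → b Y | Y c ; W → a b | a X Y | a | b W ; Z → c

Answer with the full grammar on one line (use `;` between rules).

Start → a b | b | b X; X → c a | a | b | Start c X

Generating nonterminals: {Start, W, X, Z}.
Reachable from Start after that: {Start, X}.
Removed useless symbols: {W, Y, Z} and every production mentioning them.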